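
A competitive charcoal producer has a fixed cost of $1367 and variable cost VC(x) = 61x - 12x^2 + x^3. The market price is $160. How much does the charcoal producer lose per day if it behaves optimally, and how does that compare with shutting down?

Profit = -$157 at x = 11

AVC = 61 - 12x + x^2; min AVC = $25 at x = 6. Since P = $160 ≥ min AVC, the firm produces.
With MC = 61 - 24x + 3x^2, P = MC on the upward-sloping part at x* = 11.
TR = 160·11 = 1760. TC = 1367 + 550 = 1917. Profit = 1760 − 1917 = -$157.
That loss of $157 beats the $1367 the firm would lose by shutting down; producing recovers $1210 of fixed cost.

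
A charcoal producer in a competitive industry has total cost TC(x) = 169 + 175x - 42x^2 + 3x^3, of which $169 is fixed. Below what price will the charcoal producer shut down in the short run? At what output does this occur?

The firm shuts down when price falls below the minimum of average variable cost. AVC = VC/x = 175 - 42x + 3x^2.
At the minimum of AVC, MC = AVC. MC = 175 - 84x + 9x^2; setting MC = AVC gives 6x^2 - 42x = 0, so x = 7. min AVC = 28.
The firm shuts down for any P below $28.

$28 per unit, at x = 7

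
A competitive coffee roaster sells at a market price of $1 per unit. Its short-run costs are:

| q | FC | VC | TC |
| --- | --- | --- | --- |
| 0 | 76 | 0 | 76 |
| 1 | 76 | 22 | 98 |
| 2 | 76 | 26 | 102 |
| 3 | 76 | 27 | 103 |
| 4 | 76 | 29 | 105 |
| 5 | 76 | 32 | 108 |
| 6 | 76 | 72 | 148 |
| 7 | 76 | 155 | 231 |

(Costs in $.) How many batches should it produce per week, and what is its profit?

q = 0 (shut down); profit = -$76

Compute π = P·q − TC at each output: q=0: -76; q=1: -97; q=2: -100; q=3: -100; q=4: -101; q=5: -103; q=6: -142; q=7: -224.
Profit is highest at q = 0. Equivalently, the lowest AVC in the table is 32/5 ≈ $6.40 at q = 5, and P = $1 falls below it — price never covers variable cost, so the firm shuts down and loses only its fixed cost.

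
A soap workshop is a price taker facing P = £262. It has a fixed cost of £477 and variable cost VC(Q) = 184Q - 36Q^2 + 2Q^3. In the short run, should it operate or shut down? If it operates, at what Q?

Strip out fixed cost: VC = 184Q - 36Q^2 + 2Q^3. Then AVC = 184 - 36Q + 2Q^2 and MC = 184 - 72Q + 6Q^2.
AVC is minimized where dAVC/dQ = -36 + 4Q = 0, at Q = 9; min AVC = 184 - 36·9 + 2·9^2 = £22.
P = £262 exceeds min AVC = £22, so the firm stays open.
P = MC gives -78 - 72Q + 6Q^2 = 0, with roots -1 and 13. Take the larger (rising MC): Q* = 13.
Check: AVC at Q = 13 is £54 ≤ P, so revenue covers variable cost.
Profit = P·Q − TC = 262·13 − 1179 = £2227.

Produce at Q = 13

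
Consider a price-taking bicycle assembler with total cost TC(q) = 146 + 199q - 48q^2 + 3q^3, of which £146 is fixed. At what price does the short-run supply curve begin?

£7 per unit

Short-run supply begins at min AVC. From VC = 199q - 48q^2 + 3q^3, AVC = 199 - 48q + 3q^2.
dAVC/dq = -48 + 6q = 0 gives q = 8. min AVC = 199 - 48·8 + 3·8^2 = 7.
For P < £7 the firm produces nothing.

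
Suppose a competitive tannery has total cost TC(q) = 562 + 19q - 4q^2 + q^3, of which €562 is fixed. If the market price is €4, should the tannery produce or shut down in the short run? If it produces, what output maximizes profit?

Shut down

Strip out fixed cost: VC = 19q - 4q^2 + q^3. Then AVC = 19 - 4q + q^2 and MC = 19 - 8q + 3q^2.
The AVC parabola has its vertex at q = 4/2 = 2, where AVC = 19 - 4·2 + 2^2 = €15.
P = €4 lies below min AVC = €15; no output level covers variable cost.
The firm minimizes its loss by shutting down and losing only its fixed cost of €562.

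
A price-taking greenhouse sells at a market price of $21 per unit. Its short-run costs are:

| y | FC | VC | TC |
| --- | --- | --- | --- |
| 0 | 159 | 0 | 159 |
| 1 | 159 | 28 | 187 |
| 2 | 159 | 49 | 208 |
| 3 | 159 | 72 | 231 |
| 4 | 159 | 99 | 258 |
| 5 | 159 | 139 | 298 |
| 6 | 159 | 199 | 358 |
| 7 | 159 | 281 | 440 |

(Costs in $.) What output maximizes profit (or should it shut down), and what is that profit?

y = 0 (shut down); profit = -$159

Compute π = P·y − TC at each output: y=0: -159; y=1: -166; y=2: -166; y=3: -168; y=4: -174; y=5: -193; y=6: -232; y=7: -293.
Profit is highest at y = 0. Equivalently, the lowest AVC in the table is 72/3 ≈ $24 at y = 3, and P = $21 falls below it — price never covers variable cost, so the firm shuts down and loses only its fixed cost.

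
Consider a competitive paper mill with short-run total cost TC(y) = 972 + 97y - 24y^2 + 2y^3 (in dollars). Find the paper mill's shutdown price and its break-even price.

Shutdown price = min AVC. AVC = 97 - 24y + 2y^2, with vertex at y = 6 and minimum $25.
ATC = 972/y + 97 - 24y + 2y^2. Setting dATC/dy = −972/y^2 − 24 + 4y = 0 gives y = 9 (since 4·9^3 − 24·9^2 = 972).
min ATC = 972/9 + 97 − 24·9 + 2·9^2 = $151. That is the break-even price.
For $25 ≤ P < $151 the firm produces at a loss; below $25 it shuts down.

Shutdown price = $25; break-even price = $151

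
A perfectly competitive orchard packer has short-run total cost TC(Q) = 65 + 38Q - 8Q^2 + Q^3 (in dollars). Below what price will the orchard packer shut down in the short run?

$22 per unit

The shutdown price is the minimum of AVC. VC = 38Q - 8Q^2 + Q^3, so AVC = 38 - 8Q + Q^2.
At the minimum of AVC, MC = AVC. MC = 38 - 16Q + 3Q^2; setting MC = AVC gives 2Q^2 - 8Q = 0, so Q = 4. min AVC = 22.
So the shutdown price is $22.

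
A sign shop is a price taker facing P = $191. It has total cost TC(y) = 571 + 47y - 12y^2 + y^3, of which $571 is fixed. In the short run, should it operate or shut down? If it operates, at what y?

From TC, MC = TC'(y) = 47 - 24y + 3y^2 and AVC = VC/y = 47 - 12y + y^2.
AVC hits its minimum where MC = AVC, at y = 6, giving min AVC = 47 - 12·6 + 6^2 = $11.
Since P = $191 ≥ min AVC = $11, price covers variable cost and the firm should produce.
Solving P = MC: -144 - 24y + 3y^2 = 0 ⇒ y = -4 or 12. On the upward-sloping branch, y* = 12.
Check: AVC at y = 12 is $47 ≤ P, so revenue covers variable cost.
Profit = P·y − TC = 191·12 − 1135 = $1157.

Produce at y = 12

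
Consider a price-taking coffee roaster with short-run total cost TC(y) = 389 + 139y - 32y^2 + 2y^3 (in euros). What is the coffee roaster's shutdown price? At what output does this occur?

The firm shuts down when price falls below the minimum of average variable cost. AVC = VC/y = 139 - 32y + 2y^2.
At the minimum of AVC, MC = AVC. MC = 139 - 64y + 6y^2; setting MC = AVC gives 4y^2 - 32y = 0, so y = 8. min AVC = 11.
The firm shuts down for any P below €11.

€11 per unit, at y = 8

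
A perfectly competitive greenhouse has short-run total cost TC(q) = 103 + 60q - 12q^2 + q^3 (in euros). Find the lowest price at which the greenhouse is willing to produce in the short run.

Short-run supply begins at min AVC. From VC = 60q - 12q^2 + q^3, AVC = 60 - 12q + q^2.
At the minimum of AVC, MC = AVC. MC = 60 - 24q + 3q^2; setting MC = AVC gives 2q^2 - 12q = 0, so q = 6. min AVC = 24.
The firm shuts down for any P below €24.

€24 per unit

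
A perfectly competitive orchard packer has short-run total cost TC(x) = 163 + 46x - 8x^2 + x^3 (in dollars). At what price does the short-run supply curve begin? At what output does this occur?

$30 per unit, at x = 4

Short-run supply begins at min AVC. From VC = 46x - 8x^2 + x^3, AVC = 46 - 8x + x^2.
At the minimum of AVC, MC = AVC. MC = 46 - 16x + 3x^2; setting MC = AVC gives 2x^2 - 8x = 0, so x = 4. min AVC = 30.
For P < $30 the firm produces nothing.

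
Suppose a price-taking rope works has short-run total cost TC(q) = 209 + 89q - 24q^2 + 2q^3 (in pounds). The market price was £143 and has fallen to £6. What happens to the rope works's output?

Output falls from 9 to 0 (the firm shuts down)

AVC = 89 - 24q + 2q^2, minimized at q = 6 where min AVC = £17. MC = 89 - 48q + 6q^2.
At P = £143 ≥ min AVC, set P = MC on the rising branch: q = 9.
At P = £6 < min AVC = £17, price no longer covers variable cost at any output, so the firm shuts down: q = 0.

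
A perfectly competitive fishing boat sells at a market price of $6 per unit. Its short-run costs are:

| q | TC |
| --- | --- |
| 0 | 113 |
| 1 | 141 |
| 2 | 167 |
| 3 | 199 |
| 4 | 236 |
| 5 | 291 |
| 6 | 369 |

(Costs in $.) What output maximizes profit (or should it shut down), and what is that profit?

q = 0 (shut down); profit = -$113

Compute π = P·q − TC at each output: q=0: -113; q=1: -135; q=2: -155; q=3: -181; q=4: -212; q=5: -261; q=6: -333.
Profit is highest at q = 0. Equivalently, the lowest AVC in the table is 54/2 ≈ $27 at q = 2, and P = $6 falls below it — price never covers variable cost, so the firm shuts down and loses only its fixed cost.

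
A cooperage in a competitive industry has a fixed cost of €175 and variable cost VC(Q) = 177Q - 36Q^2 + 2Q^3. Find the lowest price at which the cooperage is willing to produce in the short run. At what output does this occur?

Short-run supply begins at min AVC. From VC = 177Q - 36Q^2 + 2Q^3, AVC = 177 - 36Q + 2Q^2.
At the minimum of AVC, MC = AVC. MC = 177 - 72Q + 6Q^2; setting MC = AVC gives 4Q^2 - 36Q = 0, so Q = 9. min AVC = 15.
So the shutdown price is €15.

€15 per unit, at Q = 9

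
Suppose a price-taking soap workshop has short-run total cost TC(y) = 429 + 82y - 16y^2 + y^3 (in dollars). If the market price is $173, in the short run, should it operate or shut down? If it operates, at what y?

From TC, MC = TC'(y) = 82 - 32y + 3y^2 and AVC = VC/y = 82 - 16y + y^2.
AVC is minimized where dAVC/dy = -16 + 2y = 0, at y = 8; min AVC = 82 - 16·8 + 8^2 = $18.
P = $173 exceeds min AVC = $18, so the firm stays open.
Solving P = MC: -91 - 32y + 3y^2 = 0 ⇒ y = -7/3 or 13. On the upward-sloping branch, y* = 13.
Check: AVC at y = 13 is $43 ≤ P, so revenue covers variable cost.
Profit = P·y − TC = 173·13 − 988 = $1261.

Produce at y = 13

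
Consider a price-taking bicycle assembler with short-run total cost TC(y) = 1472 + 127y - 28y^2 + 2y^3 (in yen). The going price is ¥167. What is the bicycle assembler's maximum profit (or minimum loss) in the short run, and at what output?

Profit = -¥272 at y = 10

AVC = 127 - 28y + 2y^2; min AVC = ¥29 at y = 7. Since P = ¥167 ≥ min AVC, the firm produces.
With MC = 127 - 56y + 6y^2, P = MC on the upward-sloping part at y* = 10.
TR = 167·10 = 1670. TC = 1472 + 470 = 1942. Profit = 1670 − 1942 = -¥272.
By producing, the firm covers all variable cost plus ¥1200 of fixed cost; shutting down would lose the full ¥1472.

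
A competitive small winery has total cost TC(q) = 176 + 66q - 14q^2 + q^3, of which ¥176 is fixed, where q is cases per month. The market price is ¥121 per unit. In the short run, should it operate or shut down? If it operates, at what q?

Produce at q = 11

Strip out fixed cost: VC = 66q - 14q^2 + q^3. Then AVC = 66 - 14q + q^2 and MC = 66 - 28q + 3q^2.
The AVC parabola has its vertex at q = 14/2 = 7, where AVC = 66 - 14·7 + 7^2 = ¥17.
P = ¥121 exceeds min AVC = ¥17, so the firm stays open.
Set P = MC: 121 = 66 - 28q + 3q^2 → -55 - 28q + 3q^2 = 0. The roots are q = -5/3 and q = 11; the profit-maximizing output is on the rising part of MC, so q* = 11.
Check: AVC at q = 11 is ¥33 ≤ P, so revenue covers variable cost.
Profit = P·q − TC = 121·11 − 539 = ¥792.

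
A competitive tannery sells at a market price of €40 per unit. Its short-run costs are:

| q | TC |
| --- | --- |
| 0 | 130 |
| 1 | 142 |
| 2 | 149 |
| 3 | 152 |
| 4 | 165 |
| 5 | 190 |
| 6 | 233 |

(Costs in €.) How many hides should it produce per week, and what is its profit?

Profit at each row (π = 40q − TC): q=0: -130; q=1: -102; q=2: -69; q=3: -32; q=4: -5; q=5: 10; q=6: 7.
Profit is maximized at q = 5. AVC there is 60/5 = €12 ≤ P, so producing beats shutting down (which would give -€130).

q = 5; profit = €10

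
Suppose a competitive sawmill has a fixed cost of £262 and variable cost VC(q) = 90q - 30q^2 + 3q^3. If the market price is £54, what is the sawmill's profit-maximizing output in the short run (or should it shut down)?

Produce at q = 6

Strip out fixed cost: VC = 90q - 30q^2 + 3q^3. Then AVC = 90 - 30q + 3q^2 and MC = 90 - 60q + 9q^2.
AVC is minimized where dAVC/dq = -30 + 6q = 0, at q = 5; min AVC = 90 - 30·5 + 3·5^2 = £15.
Since P = £54 ≥ min AVC = £15, price covers variable cost and the firm should produce.
P = MC gives 36 - 60q + 9q^2 = 0, with roots 2/3 and 6. Take the larger (rising MC): q* = 6.
Check: AVC at q = 6 is £18 ≤ P, so revenue covers variable cost.
Profit = P·q − TC = 54·6 − 370 = -£46, a loss, but smaller than the £262 fixed cost the firm would lose by shutting down.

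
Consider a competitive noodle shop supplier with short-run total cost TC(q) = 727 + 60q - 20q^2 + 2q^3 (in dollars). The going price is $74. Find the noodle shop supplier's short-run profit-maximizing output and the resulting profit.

AVC = 60 - 20q + 2q^2; min AVC = $10 at q = 5. Since P = $74 ≥ min AVC, the firm produces.
With MC = 60 - 40q + 6q^2, P = MC on the upward-sloping part at q* = 7.
TR = 74·7 = 518. TC = 727 + 126 = 853. Profit = 518 − 853 = -$335.
By producing, the firm covers all variable cost plus $392 of fixed cost; shutting down would lose the full $727.

Profit = -$335 at q = 7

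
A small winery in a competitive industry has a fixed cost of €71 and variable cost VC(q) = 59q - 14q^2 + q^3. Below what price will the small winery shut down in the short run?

€10 per unit

Short-run supply begins at min AVC. From VC = 59q - 14q^2 + q^3, AVC = 59 - 14q + q^2.
At the minimum of AVC, MC = AVC. MC = 59 - 28q + 3q^2; setting MC = AVC gives 2q^2 - 14q = 0, so q = 7. min AVC = 10.
So the shutdown price is €10.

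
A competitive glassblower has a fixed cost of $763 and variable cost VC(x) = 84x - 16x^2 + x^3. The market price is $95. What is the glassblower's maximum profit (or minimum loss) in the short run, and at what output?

Profit = -$37 at x = 11

AVC = 84 - 16x + x^2; min AVC = $20 at x = 8. Since P = $95 ≥ min AVC, the firm produces.
MC = 84 - 32x + 3x^2. Setting P = MC and taking the root on the rising branch gives x* = 11.
TR = 95·11 = 1045. TC = 763 + 319 = 1082. Profit = 1045 − 1082 = -$37.
Shutting down would mean losing the fixed cost of $763, so operating at a loss of $37 is better by $726.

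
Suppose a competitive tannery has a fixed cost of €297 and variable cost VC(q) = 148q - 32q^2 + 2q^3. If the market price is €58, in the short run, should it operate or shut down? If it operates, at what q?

From TC, MC = TC'(q) = 148 - 64q + 6q^2 and AVC = VC/q = 148 - 32q + 2q^2.
The AVC parabola has its vertex at q = 32/4 = 8, where AVC = 148 - 32·8 + 2·8^2 = €20.
Because €58 ≥ €20, revenue can cover variable cost; the firm operates.
Set P = MC: 58 = 148 - 64q + 6q^2 → 90 - 64q + 6q^2 = 0. The roots are q = 5/3 and q = 9; the profit-maximizing output is on the rising part of MC, so q* = 9.
Check: AVC at q = 9 is €22 ≤ P, so revenue covers variable cost.
Profit = P·q − TC = 58·9 − 495 = €27.

Produce at q = 9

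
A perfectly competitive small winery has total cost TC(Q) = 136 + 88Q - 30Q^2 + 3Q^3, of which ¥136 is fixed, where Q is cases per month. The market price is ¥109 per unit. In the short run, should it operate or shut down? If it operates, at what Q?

From TC, MC = TC'(Q) = 88 - 60Q + 9Q^2 and AVC = VC/Q = 88 - 30Q + 3Q^2.
AVC hits its minimum where MC = AVC, at Q = 5, giving min AVC = 88 - 30·5 + 3·5^2 = ¥13.
Because ¥109 ≥ ¥13, revenue can cover variable cost; the firm operates.
P = MC gives -21 - 60Q + 9Q^2 = 0, with roots -1/3 and 7. Take the larger (rising MC): Q* = 7.
Check: AVC at Q = 7 is ¥25 ≤ P, so revenue covers variable cost.
Profit = P·Q − TC = 109·7 − 311 = ¥452.

Produce at Q = 7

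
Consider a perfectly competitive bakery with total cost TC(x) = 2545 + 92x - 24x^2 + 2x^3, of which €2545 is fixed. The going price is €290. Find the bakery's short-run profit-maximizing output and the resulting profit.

AVC = 92 - 24x + 2x^2 has its minimum €20 at x = 6; price €290 clears that bar, so the firm operates.
MC = 92 - 48x + 6x^2. Setting P = MC and taking the root on the rising branch gives x* = 11.
TR = 290·11 = 3190. TC = 2545 + 770 = 3315. Profit = 3190 − 3315 = -€125.
Shutting down would mean losing the fixed cost of €2545, so operating at a loss of €125 is better by €2420.

Profit = -€125 at x = 11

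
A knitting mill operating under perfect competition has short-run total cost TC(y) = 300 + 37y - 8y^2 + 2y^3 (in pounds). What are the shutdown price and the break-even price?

Shutdown price = £29; break-even price = £107

Shutdown price = min AVC. AVC = 37 - 8y + 2y^2, with vertex at y = 2 and minimum £29.
ATC = 300/y + 37 - 8y + 2y^2. Setting dATC/dy = −300/y^2 − 8 + 4y = 0 gives y = 5 (since 4·5^3 − 8·5^2 = 300).
min ATC = 300/5 + 37 − 8·5 + 2·5^2 = £107. That is the break-even price.
For £29 ≤ P < £107 the firm produces at a loss; below £29 it shuts down.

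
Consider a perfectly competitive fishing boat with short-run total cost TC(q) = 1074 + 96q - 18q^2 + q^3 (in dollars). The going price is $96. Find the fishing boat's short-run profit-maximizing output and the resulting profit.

Profit = -$210 at q = 12

AVC = 96 - 18q + q^2 has its minimum $15 at q = 9; price $96 clears that bar, so the firm operates.
MC = 96 - 36q + 3q^2. Setting P = MC and taking the root on the rising branch gives q* = 12.
TR = 96·12 = 1152. TC = 1074 + 288 = 1362. Profit = 1152 − 1362 = -$210.
That loss of $210 beats the $1074 the firm would lose by shutting down; producing recovers $864 of fixed cost.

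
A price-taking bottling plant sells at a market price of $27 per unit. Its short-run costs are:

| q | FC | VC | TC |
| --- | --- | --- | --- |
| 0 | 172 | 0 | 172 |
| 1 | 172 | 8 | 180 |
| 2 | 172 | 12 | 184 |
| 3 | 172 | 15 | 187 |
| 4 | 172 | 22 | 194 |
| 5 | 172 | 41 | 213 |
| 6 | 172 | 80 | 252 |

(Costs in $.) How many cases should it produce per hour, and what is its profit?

q = 5; profit = -$78

Compute π = P·q − TC at each output: q=0: -172; q=1: -153; q=2: -130; q=3: -106; q=4: -86; q=5: -78; q=6: -90.
Profit is maximized at q = 5. AVC there is 41/5 = $8.20 ≤ P, so producing beats shutting down (which would give -$172).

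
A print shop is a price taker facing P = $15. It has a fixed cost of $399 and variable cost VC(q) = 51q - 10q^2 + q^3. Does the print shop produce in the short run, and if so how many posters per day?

Shut down

Strip out fixed cost: VC = 51q - 10q^2 + q^3. Then AVC = 51 - 10q + q^2 and MC = 51 - 20q + 3q^2.
The AVC parabola has its vertex at q = 10/2 = 5, where AVC = 51 - 10·5 + 5^2 = $26.
Since P = $15 < min AVC = $26, price fails to cover variable cost at any output.
Best response: produce nothing and absorb the $399 fixed cost.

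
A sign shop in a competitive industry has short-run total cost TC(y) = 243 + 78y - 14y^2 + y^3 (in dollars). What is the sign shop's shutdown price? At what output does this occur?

$29 per unit, at y = 7

The firm shuts down when price falls below the minimum of average variable cost. AVC = VC/y = 78 - 14y + y^2.
At the minimum of AVC, MC = AVC. MC = 78 - 28y + 3y^2; setting MC = AVC gives 2y^2 - 14y = 0, so y = 7. min AVC = 29.
For P < $29 the firm produces nothing.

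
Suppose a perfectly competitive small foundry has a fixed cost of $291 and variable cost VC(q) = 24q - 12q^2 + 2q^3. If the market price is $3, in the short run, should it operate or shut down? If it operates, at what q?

Variable cost is VC = 24q - 12q^2 + 2q^3, so AVC = VC/q = 24 - 12q + 2q^2 and MC = dTC/dq = 24 - 24q + 6q^2.
AVC is minimized where dAVC/dq = -12 + 4q = 0, at q = 3; min AVC = 24 - 12·3 + 2·3^2 = $6.
Since P = $3 < min AVC = $6, price fails to cover variable cost at any output.
The firm minimizes its loss by shutting down and losing only its fixed cost of $291.

Shut down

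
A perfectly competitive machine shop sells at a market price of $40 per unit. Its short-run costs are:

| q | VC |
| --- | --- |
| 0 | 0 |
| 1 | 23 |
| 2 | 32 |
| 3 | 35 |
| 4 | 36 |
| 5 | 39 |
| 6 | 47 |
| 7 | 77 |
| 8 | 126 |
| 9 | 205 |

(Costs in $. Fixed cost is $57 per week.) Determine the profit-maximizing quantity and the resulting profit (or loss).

q = 7; profit = $146

Profit at each row (π = 40q − TC): q=0: -57; q=1: -40; q=2: -9; q=3: 28; q=4: 67; q=5: 104; q=6: 136; q=7: 146; q=8: 137; q=9: 98.
Profit is maximized at q = 7. AVC there is 77/7 = $11 ≤ P, so producing beats shutting down (which would give -$57).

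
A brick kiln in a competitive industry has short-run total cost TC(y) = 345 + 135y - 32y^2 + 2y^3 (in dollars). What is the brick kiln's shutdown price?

The shutdown price is the minimum of AVC. VC = 135y - 32y^2 + 2y^3, so AVC = 135 - 32y + 2y^2.
dAVC/dy = -32 + 4y = 0 gives y = 8. min AVC = 135 - 32·8 + 2·8^2 = 7.
For P < $7 the firm produces nothing.

$7 per unit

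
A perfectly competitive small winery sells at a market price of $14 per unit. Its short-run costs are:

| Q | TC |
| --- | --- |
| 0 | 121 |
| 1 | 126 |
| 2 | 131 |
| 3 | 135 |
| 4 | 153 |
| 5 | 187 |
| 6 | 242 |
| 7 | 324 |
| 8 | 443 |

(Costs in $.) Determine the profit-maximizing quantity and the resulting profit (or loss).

Compute π = P·Q − TC at each output: Q=0: -121; Q=1: -112; Q=2: -103; Q=3: -93; Q=4: -97; Q=5: -117; Q=6: -158; Q=7: -226; Q=8: -331.
Profit is maximized at Q = 3. AVC there is 14/3 = $4.67 ≤ P, so producing beats shutting down (which would give -$121).

Q = 3; profit = -$93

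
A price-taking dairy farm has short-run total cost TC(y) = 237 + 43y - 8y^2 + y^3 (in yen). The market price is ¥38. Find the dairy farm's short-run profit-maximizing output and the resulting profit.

AVC = 43 - 8y + y^2 has its minimum ¥27 at y = 4; price ¥38 clears that bar, so the firm operates.
MC = 43 - 16y + 3y^2. Setting P = MC and taking the root on the rising branch gives y* = 5.
TR = 38·5 = 190. TC = 237 + 140 = 377. Profit = 190 − 377 = -¥187.
By producing, the firm covers all variable cost plus ¥50 of fixed cost; shutting down would lose the full ¥237.

Profit = -¥187 at y = 5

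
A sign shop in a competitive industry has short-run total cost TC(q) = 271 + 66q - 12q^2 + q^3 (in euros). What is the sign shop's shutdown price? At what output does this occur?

Short-run supply begins at min AVC. From VC = 66q - 12q^2 + q^3, AVC = 66 - 12q + q^2.
At the minimum of AVC, MC = AVC. MC = 66 - 24q + 3q^2; setting MC = AVC gives 2q^2 - 12q = 0, so q = 6. min AVC = 30.
The firm shuts down for any P below €30.

€30 per unit, at q = 6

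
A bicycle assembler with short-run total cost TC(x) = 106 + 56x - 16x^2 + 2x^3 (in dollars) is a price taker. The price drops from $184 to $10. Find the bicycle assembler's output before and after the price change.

Output falls from 8 to 0 (the firm shuts down)

AVC = 56 - 16x + 2x^2, minimized at x = 4 where min AVC = $24. MC = 56 - 32x + 6x^2.
With P = $184 above the shutdown price, P = MC gives x = 8.
At P = $10 < min AVC = $24, price no longer covers variable cost at any output, so the firm shuts down: x = 0.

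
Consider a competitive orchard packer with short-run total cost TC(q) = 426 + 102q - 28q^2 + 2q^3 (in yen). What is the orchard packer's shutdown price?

¥4 per unit

The shutdown price is the minimum of AVC. VC = 102q - 28q^2 + 2q^3, so AVC = 102 - 28q + 2q^2.
At the minimum of AVC, MC = AVC. MC = 102 - 56q + 6q^2; setting MC = AVC gives 4q^2 - 28q = 0, so q = 7. min AVC = 4.
For P < ¥4 the firm produces nothing.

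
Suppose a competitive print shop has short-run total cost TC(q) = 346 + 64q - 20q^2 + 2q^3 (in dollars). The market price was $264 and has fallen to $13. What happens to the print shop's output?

MC = 64 - 40q + 6q^2; the shutdown threshold is min AVC = $14 (at q = 5).
With P = $264 above the shutdown price, P = MC gives q = 10.
At P = $13 < min AVC = $14, price no longer covers variable cost at any output, so the firm shuts down: q = 0.

Output falls from 10 to 0 (the firm shuts down)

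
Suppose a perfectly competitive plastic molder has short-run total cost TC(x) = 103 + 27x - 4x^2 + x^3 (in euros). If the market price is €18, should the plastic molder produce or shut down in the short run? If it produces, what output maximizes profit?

Shut down

From TC, MC = TC'(x) = 27 - 8x + 3x^2 and AVC = VC/x = 27 - 4x + x^2.
AVC hits its minimum where MC = AVC, at x = 2, giving min AVC = 27 - 4·2 + 2^2 = €23.
Since P = €18 < min AVC = €23, price fails to cover variable cost at any output.
Best response: produce nothing and absorb the €103 fixed cost.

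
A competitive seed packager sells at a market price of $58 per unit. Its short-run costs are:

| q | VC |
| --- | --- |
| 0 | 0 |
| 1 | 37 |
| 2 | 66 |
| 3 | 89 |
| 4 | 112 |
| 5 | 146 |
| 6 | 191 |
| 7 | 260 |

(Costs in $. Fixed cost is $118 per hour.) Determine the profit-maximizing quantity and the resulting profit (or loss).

q = 6; profit = $39

Profit at each row (π = 58q − TC): q=0: -118; q=1: -97; q=2: -68; q=3: -33; q=4: 2; q=5: 26; q=6: 39; q=7: 28.
Profit is maximized at q = 6. AVC there is 191/6 = $31.83 ≤ P, so producing beats shutting down (which would give -$118).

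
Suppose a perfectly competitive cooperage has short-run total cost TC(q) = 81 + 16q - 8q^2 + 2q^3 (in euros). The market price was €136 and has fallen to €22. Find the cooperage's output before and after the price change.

AVC = 16 - 8q + 2q^2, minimized at q = 2 where min AVC = €8. MC = 16 - 16q + 6q^2.
At P = €136 ≥ min AVC, set P = MC on the rising branch: q = 6.
At P = €22 ≥ min AVC, set P = MC: q = 3. The firm stays open but cuts output.

Output falls from 6 to 3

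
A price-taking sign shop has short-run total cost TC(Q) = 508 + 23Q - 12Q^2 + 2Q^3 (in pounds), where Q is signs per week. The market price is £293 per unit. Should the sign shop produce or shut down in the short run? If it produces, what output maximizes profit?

Produce at Q = 9

Variable cost is VC = 23Q - 12Q^2 + 2Q^3, so AVC = VC/Q = 23 - 12Q + 2Q^2 and MC = dTC/dQ = 23 - 24Q + 6Q^2.
AVC hits its minimum where MC = AVC, at Q = 3, giving min AVC = 23 - 12·3 + 2·3^2 = £5.
P = £293 exceeds min AVC = £5, so the firm stays open.
P = MC gives -270 - 24Q + 6Q^2 = 0, with roots -5 and 9. Take the larger (rising MC): Q* = 9.
Check: AVC at Q = 9 is £77 ≤ P, so revenue covers variable cost.
Profit = P·Q − TC = 293·9 − 1201 = £1436.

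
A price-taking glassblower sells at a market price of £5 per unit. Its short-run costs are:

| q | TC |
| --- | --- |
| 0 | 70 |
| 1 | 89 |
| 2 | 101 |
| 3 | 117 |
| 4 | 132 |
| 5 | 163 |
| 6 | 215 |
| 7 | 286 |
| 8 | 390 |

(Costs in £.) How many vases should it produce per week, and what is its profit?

q = 0 (shut down); profit = -£70

Tabulate TR − TC: q=0: -70; q=1: -84; q=2: -91; q=3: -102; q=4: -112; q=5: -138; q=6: -185; q=7: -251; q=8: -350.
Profit is highest at q = 0. Equivalently, the lowest AVC in the table is 31/2 ≈ £15.50 at q = 2, and P = £5 falls below it — price never covers variable cost, so the firm shuts down and loses only its fixed cost.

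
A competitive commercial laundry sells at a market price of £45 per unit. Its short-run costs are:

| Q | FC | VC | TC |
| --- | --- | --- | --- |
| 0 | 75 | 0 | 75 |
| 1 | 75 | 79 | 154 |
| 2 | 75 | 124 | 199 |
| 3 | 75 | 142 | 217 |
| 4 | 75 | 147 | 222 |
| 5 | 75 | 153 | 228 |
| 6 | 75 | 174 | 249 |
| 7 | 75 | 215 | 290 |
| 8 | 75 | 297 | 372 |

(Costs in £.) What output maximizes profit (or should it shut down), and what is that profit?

Q = 7; profit = £25

Compute π = P·Q − TC at each output: Q=0: -75; Q=1: -109; Q=2: -109; Q=3: -82; Q=4: -42; Q=5: -3; Q=6: 21; Q=7: 25; Q=8: -12.
Profit is maximized at Q = 7. AVC there is 215/7 = £30.71 ≤ P, so producing beats shutting down (which would give -£75).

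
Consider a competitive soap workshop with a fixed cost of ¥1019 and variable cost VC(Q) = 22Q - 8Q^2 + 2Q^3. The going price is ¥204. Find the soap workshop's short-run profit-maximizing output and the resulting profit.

Profit = -¥39 at Q = 7

AVC = 22 - 8Q + 2Q^2; min AVC = ¥14 at Q = 2. Since P = ¥204 ≥ min AVC, the firm produces.
MC = 22 - 16Q + 6Q^2. Setting P = MC and taking the root on the rising branch gives Q* = 7.
TR = 204·7 = 1428. TC = 1019 + 448 = 1467. Profit = 1428 − 1467 = -¥39.
Shutting down would mean losing the fixed cost of ¥1019, so operating at a loss of ¥39 is better by ¥980.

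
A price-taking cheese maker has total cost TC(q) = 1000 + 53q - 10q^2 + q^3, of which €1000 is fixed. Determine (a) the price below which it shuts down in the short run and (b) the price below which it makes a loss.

Shutdown price = min AVC. AVC = 53 - 10q + q^2, with vertex at q = 5 and minimum €28.
ATC = 1000/q + 53 - 10q + q^2. Setting dATC/dq = −1000/q^2 − 10 + 2q = 0 gives q = 10 (since 2·10^3 − 10·10^2 = 1000).
min ATC = 1000/10 + 53 − 10·10 + 10^2 = €153. That is the break-even price.
Between these two prices the firm operates at a loss; above €153 it earns a profit.

Shutdown price = €28; break-even price = €153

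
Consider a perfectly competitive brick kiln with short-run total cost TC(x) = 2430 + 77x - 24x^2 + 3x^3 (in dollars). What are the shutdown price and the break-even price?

Shutdown price = min AVC. AVC = 77 - 24x + 3x^2, with vertex at x = 4 and minimum $29.
ATC = 2430/x + 77 - 24x + 3x^2. Setting dATC/dx = −2430/x^2 − 24 + 6x = 0 gives x = 9 (since 6·9^3 − 24·9^2 = 2430).
min ATC = 2430/9 + 77 − 24·9 + 3·9^2 = $374. That is the break-even price.
Between these two prices the firm operates at a loss; above $374 it earns a profit.

Shutdown price = $29; break-even price = $374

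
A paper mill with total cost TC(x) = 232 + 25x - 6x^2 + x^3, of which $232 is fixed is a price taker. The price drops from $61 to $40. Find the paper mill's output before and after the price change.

MC = 25 - 12x + 3x^2; the shutdown threshold is min AVC = $16 (at x = 3).
At P = $61 ≥ min AVC, set P = MC on the rising branch: x = 6.
At P = $40 ≥ min AVC, set P = MC: x = 5. The firm stays open but cuts output.

Output falls from 6 to 5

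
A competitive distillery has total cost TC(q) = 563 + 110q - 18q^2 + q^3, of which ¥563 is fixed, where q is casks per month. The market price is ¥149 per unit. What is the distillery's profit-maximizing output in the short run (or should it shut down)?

Produce at q = 13

From TC, MC = TC'(q) = 110 - 36q + 3q^2 and AVC = VC/q = 110 - 18q + q^2.
The AVC parabola has its vertex at q = 18/2 = 9, where AVC = 110 - 18·9 + 9^2 = ¥29.
Because ¥149 ≥ ¥29, revenue can cover variable cost; the firm operates.
Solving P = MC: -39 - 36q + 3q^2 = 0 ⇒ q = -1 or 13. On the upward-sloping branch, q* = 13.
Check: AVC at q = 13 is ¥45 ≤ P, so revenue covers variable cost.
Profit = P·q − TC = 149·13 − 1148 = ¥789.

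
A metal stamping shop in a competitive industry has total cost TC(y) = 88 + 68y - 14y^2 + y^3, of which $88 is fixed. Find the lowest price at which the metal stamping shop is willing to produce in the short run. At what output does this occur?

$19 per unit, at y = 7

Short-run supply begins at min AVC. From VC = 68y - 14y^2 + y^3, AVC = 68 - 14y + y^2.
At the minimum of AVC, MC = AVC. MC = 68 - 28y + 3y^2; setting MC = AVC gives 2y^2 - 14y = 0, so y = 7. min AVC = 19.
So the shutdown price is $19.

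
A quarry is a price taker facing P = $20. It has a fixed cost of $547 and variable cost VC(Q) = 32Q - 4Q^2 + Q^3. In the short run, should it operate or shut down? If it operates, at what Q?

From TC, MC = TC'(Q) = 32 - 8Q + 3Q^2 and AVC = VC/Q = 32 - 4Q + Q^2.
AVC hits its minimum where MC = AVC, at Q = 2, giving min AVC = 32 - 4·2 + 2^2 = $28.
Since P = $20 < min AVC = $28, price fails to cover variable cost at any output.
The firm minimizes its loss by shutting down and losing only its fixed cost of $547.

Shut down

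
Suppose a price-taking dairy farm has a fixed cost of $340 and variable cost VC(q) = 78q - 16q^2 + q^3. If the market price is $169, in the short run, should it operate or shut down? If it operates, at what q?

Produce at q = 13

Variable cost is VC = 78q - 16q^2 + q^3, so AVC = VC/q = 78 - 16q + q^2 and MC = dTC/dq = 78 - 32q + 3q^2.
The AVC parabola has its vertex at q = 16/2 = 8, where AVC = 78 - 16·8 + 8^2 = $14.
Because $169 ≥ $14, revenue can cover variable cost; the firm operates.
P = MC gives -91 - 32q + 3q^2 = 0, with roots -7/3 and 13. Take the larger (rising MC): q* = 13.
Check: AVC at q = 13 is $39 ≤ P, so revenue covers variable cost.
Profit = P·q − TC = 169·13 − 847 = $1350.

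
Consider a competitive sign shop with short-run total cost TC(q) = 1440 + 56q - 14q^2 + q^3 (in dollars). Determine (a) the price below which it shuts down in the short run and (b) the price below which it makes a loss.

Shutdown price = $7; break-even price = $152

Shutdown price = min AVC. AVC = 56 - 14q + q^2, with vertex at q = 7 and minimum $7.
ATC = 1440/q + 56 - 14q + q^2. Setting dATC/dq = −1440/q^2 − 14 + 2q = 0 gives q = 12 (since 2·12^3 − 14·12^2 = 1440).
min ATC = 1440/12 + 56 − 14·12 + 12^2 = $152. That is the break-even price.
For $7 ≤ P < $152 the firm produces at a loss; below $7 it shuts down.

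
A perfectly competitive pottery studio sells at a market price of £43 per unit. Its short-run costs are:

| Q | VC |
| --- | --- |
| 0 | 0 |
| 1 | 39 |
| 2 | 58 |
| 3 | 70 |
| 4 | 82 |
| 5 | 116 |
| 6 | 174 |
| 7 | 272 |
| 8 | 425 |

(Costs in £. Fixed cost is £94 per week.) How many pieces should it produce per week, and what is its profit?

Q = 5; profit = £5

Profit at each row (π = 43Q − TC): Q=0: -94; Q=1: -90; Q=2: -66; Q=3: -35; Q=4: -4; Q=5: 5; Q=6: -10; Q=7: -65; Q=8: -175.
Profit is maximized at Q = 5. AVC there is 116/5 = £23.20 ≤ P, so producing beats shutting down (which would give -£94).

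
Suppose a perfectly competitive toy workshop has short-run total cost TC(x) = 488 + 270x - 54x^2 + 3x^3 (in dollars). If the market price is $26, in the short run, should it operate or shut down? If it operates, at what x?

Strip out fixed cost: VC = 270x - 54x^2 + 3x^3. Then AVC = 270 - 54x + 3x^2 and MC = 270 - 108x + 9x^2.
The AVC parabola has its vertex at x = 54/6 = 9, where AVC = 270 - 54·9 + 3·9^2 = $27.
With P < min AVC ($26 < $27), every unit sold adds to the loss.
Best response: produce nothing and absorb the $488 fixed cost.

Shut down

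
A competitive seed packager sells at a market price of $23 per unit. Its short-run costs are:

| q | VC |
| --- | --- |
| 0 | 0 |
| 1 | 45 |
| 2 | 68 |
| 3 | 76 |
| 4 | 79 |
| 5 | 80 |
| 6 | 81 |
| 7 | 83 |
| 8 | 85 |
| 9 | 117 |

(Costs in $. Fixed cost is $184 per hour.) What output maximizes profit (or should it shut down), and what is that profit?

q = 8; profit = -$85

Tabulate TR − TC: q=0: -184; q=1: -206; q=2: -206; q=3: -191; q=4: -171; q=5: -149; q=6: -127; q=7: -106; q=8: -85; q=9: -94.
Profit is maximized at q = 8. AVC there is 85/8 = $10.62 ≤ P, so producing beats shutting down (which would give -$184).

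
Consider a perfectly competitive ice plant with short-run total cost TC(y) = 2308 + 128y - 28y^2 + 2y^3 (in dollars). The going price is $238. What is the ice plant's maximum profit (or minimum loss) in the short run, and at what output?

Profit = -$372 at y = 11

AVC = 128 - 28y + 2y^2 has its minimum $30 at y = 7; price $238 clears that bar, so the firm operates.
MC = 128 - 56y + 6y^2. Setting P = MC and taking the root on the rising branch gives y* = 11.
TR = 238·11 = 2618. TC = 2308 + 682 = 2990. Profit = 2618 − 2990 = -$372.
Shutting down would mean losing the fixed cost of $2308, so operating at a loss of $372 is better by $1936.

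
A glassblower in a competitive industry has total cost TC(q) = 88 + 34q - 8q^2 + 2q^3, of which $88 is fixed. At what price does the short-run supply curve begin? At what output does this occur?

The shutdown price is the minimum of AVC. VC = 34q - 8q^2 + 2q^3, so AVC = 34 - 8q + 2q^2.
At the minimum of AVC, MC = AVC. MC = 34 - 16q + 6q^2; setting MC = AVC gives 4q^2 - 8q = 0, so q = 2. min AVC = 26.
The firm shuts down for any P below $26.

$26 per unit, at q = 2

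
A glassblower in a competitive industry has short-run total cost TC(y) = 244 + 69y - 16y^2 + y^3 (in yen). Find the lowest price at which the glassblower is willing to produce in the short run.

The shutdown price is the minimum of AVC. VC = 69y - 16y^2 + y^3, so AVC = 69 - 16y + y^2.
At the minimum of AVC, MC = AVC. MC = 69 - 32y + 3y^2; setting MC = AVC gives 2y^2 - 16y = 0, so y = 8. min AVC = 5.
For P < ¥5 the firm produces nothing.

¥5 per unit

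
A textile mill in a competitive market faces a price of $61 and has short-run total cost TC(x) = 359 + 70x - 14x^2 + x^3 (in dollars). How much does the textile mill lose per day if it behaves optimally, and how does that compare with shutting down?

Profit = -$35 at x = 9

AVC = 70 - 14x + x^2 has its minimum $21 at x = 7; price $61 clears that bar, so the firm operates.
With MC = 70 - 28x + 3x^2, P = MC on the upward-sloping part at x* = 9.
TR = 61·9 = 549. TC = 359 + 225 = 584. Profit = 549 − 584 = -$35.
Shutting down would mean losing the fixed cost of $359, so operating at a loss of $35 is better by $324.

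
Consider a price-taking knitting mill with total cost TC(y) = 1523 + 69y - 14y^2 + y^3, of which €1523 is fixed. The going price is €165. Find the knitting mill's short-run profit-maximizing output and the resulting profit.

AVC = 69 - 14y + y^2 has its minimum €20 at y = 7; price €165 clears that bar, so the firm operates.
MC = 69 - 28y + 3y^2. Setting P = MC and taking the root on the rising branch gives y* = 12.
TR = 165·12 = 1980. TC = 1523 + 540 = 2063. Profit = 1980 − 2063 = -€83.
That loss of €83 beats the €1523 the firm would lose by shutting down; producing recovers €1440 of fixed cost.

Profit = -€83 at y = 12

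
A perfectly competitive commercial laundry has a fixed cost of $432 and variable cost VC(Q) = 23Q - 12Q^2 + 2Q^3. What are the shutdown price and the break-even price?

AVC = 23 - 12Q + 2Q^2; minimized at Q = 3, giving min AVC = $5. That is the shutdown price.
ATC = 432/Q + 23 - 12Q + 2Q^2. Setting dATC/dQ = −432/Q^2 − 12 + 4Q = 0 gives Q = 6 (since 4·6^3 − 12·6^2 = 432).
min ATC = 432/6 + 23 − 12·6 + 2·6^2 = $95. That is the break-even price.
Between these two prices the firm operates at a loss; above $95 it earns a profit.

Shutdown price = $5; break-even price = $95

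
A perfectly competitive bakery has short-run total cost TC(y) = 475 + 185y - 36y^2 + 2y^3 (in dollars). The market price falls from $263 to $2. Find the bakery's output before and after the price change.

Output falls from 13 to 0 (the firm shuts down)

MC = 185 - 72y + 6y^2; the shutdown threshold is min AVC = $23 (at y = 9).
With P = $263 above the shutdown price, P = MC gives y = 13.
At P = $2 < min AVC = $23, price no longer covers variable cost at any output, so the firm shuts down: y = 0.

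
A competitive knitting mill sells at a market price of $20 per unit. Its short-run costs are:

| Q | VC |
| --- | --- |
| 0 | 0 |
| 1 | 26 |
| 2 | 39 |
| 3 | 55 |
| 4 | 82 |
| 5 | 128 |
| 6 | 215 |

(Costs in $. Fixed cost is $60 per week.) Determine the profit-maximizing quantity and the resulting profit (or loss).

Q = 3; profit = -$55

Tabulate TR − TC: Q=0: -60; Q=1: -66; Q=2: -59; Q=3: -55; Q=4: -62; Q=5: -88; Q=6: -155.
Profit is maximized at Q = 3. AVC there is 55/3 = $18.33 ≤ P, so producing beats shutting down (which would give -$60).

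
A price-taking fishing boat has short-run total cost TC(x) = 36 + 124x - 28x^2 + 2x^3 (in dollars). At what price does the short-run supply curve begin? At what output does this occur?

The shutdown price is the minimum of AVC. VC = 124x - 28x^2 + 2x^3, so AVC = 124 - 28x + 2x^2.
dAVC/dx = -28 + 4x = 0 gives x = 7. min AVC = 124 - 28·7 + 2·7^2 = 26.
The firm shuts down for any P below $26.

$26 per unit, at x = 7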